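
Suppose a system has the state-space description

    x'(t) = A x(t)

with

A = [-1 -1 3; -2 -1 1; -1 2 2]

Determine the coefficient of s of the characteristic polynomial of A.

Expand det(sI - A) for the 3×3 matrix.
p(s) = s^3 - 4s + 14.
(Check: constant term = det(-A) = (-1)^3 det A = 14; coefficient of s^2 = -tr A = 0.)
The coefficient of s is -4.

-4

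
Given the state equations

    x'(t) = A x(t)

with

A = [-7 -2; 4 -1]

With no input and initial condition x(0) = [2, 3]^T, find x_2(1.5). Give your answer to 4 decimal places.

det(sI - A) = s^2 - (tr A)s + det A, with tr A = (-7) + (-1) = -8 and det A = (-7)·(-1) - (-2)·4 = 7 - (-8) = 15.
So p(s) = det(sI - A) = s^2 + 8s + 15.
Factor s^2 + 8s + 15: two numbers with sum -8 and product 15 are -3 and -5, so s^2 + 8s + 15 = (s + 3)(s + 5).
Hence p(s) = (s + 3) (s + 5), with roots -5, -3.
The eigenvalues -5, -3 are distinct and real, so A is diagonalisable and x(t) = e^{At} x(0) = V diag(e^{λ_i t}) V^{-1} x(0), where the columns of V are the eigenvectors.
λ = -5: A - (-5)I = [[-2, -2], [4, 4]]. Row 1 gives (-2)·v1 + (-2)·v2 = 0, so take v_1 = [-1, 1]^T.
λ = -3: A - (-3)I = [[-4, -2], [4, 2]]. Row 1 gives (-4)·v1 + (-2)·v2 = 0, so take v_2 = [-1, 2]^T.
V = [v_1 v_2] = [[-1, -1], [1, 2]] has det V = -1, so V^{-1} = adj(V)/det V = [[-2, -1], [1, 1]].
Modal coordinates z(0) = V^{-1} x(0): (-2)·2 + (-1)·3 = -7; 1·2 + 1·3 = 5; so z(0) = [-7, 5]^T.
x_2(t) = Σ_i (v_i)_2 · z_i(0) · e^{λ_i t} (row 2 of V times the modal terms).
x_2(1.5) = 1·(-7)·e^{-5·1.5} + 2·5·e^{-3·1.5} = (-7)·0.000553 + 10·0.011109 = 0.1072.

0.1072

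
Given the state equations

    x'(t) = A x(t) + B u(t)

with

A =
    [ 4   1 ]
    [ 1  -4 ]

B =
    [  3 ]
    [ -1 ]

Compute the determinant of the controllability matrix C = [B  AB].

AB = [[11], [7]]
Controllability matrix C = [B  AB] = [[3, 11], [-1, 7]]
det(C) = 3·7 - 11·(-1) = 21 - (-11) = 32
Since det(C) ≠ 0, rank(C) = 2 and the system is completely controllable.

32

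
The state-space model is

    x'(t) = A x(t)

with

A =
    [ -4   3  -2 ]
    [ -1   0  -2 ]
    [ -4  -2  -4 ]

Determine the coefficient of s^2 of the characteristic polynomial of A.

Expand det(sI - A) for the 3×3 matrix.
p(s) = s^3 + 8s^2 + 7s - 24.
(Check: constant term = det(-A) = (-1)^3 det A = -24; coefficient of s^2 = -tr A = 8.)
The coefficient of s^2 is 8.

8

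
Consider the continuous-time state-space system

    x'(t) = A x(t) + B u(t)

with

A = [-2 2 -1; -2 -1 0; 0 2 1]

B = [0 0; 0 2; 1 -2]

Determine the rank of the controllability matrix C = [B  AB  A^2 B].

3

AB = [[-1, 6], [0, -2], [1, 2]]
A^2B = [[1, -18], [2, -10], [1, -2]]
Controllability matrix C = [B  AB  A^2B] = [[0, 0, -1, 6, 1, -18], [0, 2, 0, -2, 2, -10], [1, -2, 1, 2, 1, -2]]
Take the 3×3 submatrix of C formed by columns 1, 2, 3: [[0, 0, -1], [0, 2, 0], [1, -2, 1]]. Its determinant is 0·(2·1 - 0·(-2)) - 0·(0·1 - 0·1) + (-1)·(0·(-2) - 2·1) = 0·2 - 0·0 + (-1)·(-2) = 2 ≠ 0.
So rank(C) ≥ 3; since C has 3 rows, rank(C) = 3.
rank(C) = 3 = n, so the pair (A, B) is completely controllable.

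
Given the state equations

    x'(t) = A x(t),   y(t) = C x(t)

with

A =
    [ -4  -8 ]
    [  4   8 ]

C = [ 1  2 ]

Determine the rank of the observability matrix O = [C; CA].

CA = [[4, 8]]
Observability matrix O = [C; CA] = [[1, 2], [4, 8]]
Every row of O is a scalar multiple of row 1 = [1, 2] (multipliers 1, 4), so the rows span a one-dimensional space.
O ≠ 0, hence rank(O) = 1.
rank(O) = 1 < n = 2, so the pair (A, C) is not completely observable.

1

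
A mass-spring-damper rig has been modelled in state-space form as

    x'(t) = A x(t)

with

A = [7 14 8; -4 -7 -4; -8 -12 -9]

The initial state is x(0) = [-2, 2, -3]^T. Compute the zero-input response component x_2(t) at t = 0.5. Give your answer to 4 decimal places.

det(sI - A) = s^3 - (tr A)s^2 + (M11 + M22 + M33)s - det A, where Mii is the 2×2 principal minor of A obtained by deleting row i and column i.
tr A = 7 + (-7) + (-9) = -9; M11 = (-7)·(-9) - (-4)·(-12) = 63 - 48 = 15; M22 = 7·(-9) - 8·(-8) = -63 - (-64) = 1; M33 = 7·(-7) - 14·(-4) = -49 - (-56) = 7; sum of minors = 23.
det A = 7·((-7)·(-9) - (-4)·(-12)) - 14·((-4)·(-9) - (-4)·(-8)) + 8·((-4)·(-12) - (-7)·(-8)) = 7·15 - 14·4 + 8·(-8) = -15.
So p(s) = det(sI - A) = s^3 + 9s^2 + 23s + 15.
Rational-root test: any integer root divides 15. Testing small divisors, s = -1 works: p(-1) = -1 + 9 + (-23) + 15 = 0, so (s + 1) is a factor.
Dividing, p(s) = (s + 1)(s^2 + 8s + 15).
Factor s^2 + 8s + 15: two numbers with sum -8 and product 15 are -3 and -5, so s^2 + 8s + 15 = (s + 3)(s + 5).
Hence p(s) = (s + 1) (s + 3) (s + 5), with roots -5, -3, -1.
The eigenvalues -5, -3, -1 are distinct and real, so A is diagonalisable and x(t) = e^{At} x(0) = V diag(e^{λ_i t}) V^{-1} x(0), where the columns of V are the eigenvectors.
λ = -5: A - (-5)I = [[12, 14, 8], [-4, -2, -4], [-8, -12, -4]]. v must be orthogonal to every row; (row 1) × (row 2) = [-40, 16, 32], so take v_1 = [5, -2, -4]^T.
λ = -3: A - (-3)I = [[10, 14, 8], [-4, -4, -4], [-8, -12, -6]]. v must be orthogonal to every row; (row 1) × (row 2) = [-24, 8, 16], so take v_2 = [3, -1, -2]^T.
λ = -1: A - (-1)I = [[8, 14, 8], [-4, -6, -4], [-8, -12, -8]]. v must be orthogonal to every row; (row 1) × (row 2) = [-8, 0, 8], so take v_3 = [-1, 0, 1]^T.
V = [v_1 v_2 v_3] = [[5, 3, -1], [-2, -1, 0], [-4, -2, 1]] has det V = 1, so V^{-1} = adj(V)/det V = [[-1, -1, -1], [2, 1, 2], [0, -2, 1]].
Modal coordinates z(0) = V^{-1} x(0): (-1)·(-2) + (-1)·2 + (-1)·(-3) = 3; 2·(-2) + 1·2 + 2·(-3) = -8; 0·(-2) + (-2)·2 + 1·(-3) = -7; so z(0) = [3, -8, -7]^T.
x_2(t) = Σ_i (v_i)_2 · z_i(0) · e^{λ_i t} (row 2 of V times the modal terms).
x_2(0.5) = (-2)·3·e^{-5·0.5} + (-1)·(-8)·e^{-3·0.5} + 0·(-7)·e^{-1·0.5} = (-6)·0.082085 + 8·0.223130 + 0·0.606531 = 1.2925.

1.2925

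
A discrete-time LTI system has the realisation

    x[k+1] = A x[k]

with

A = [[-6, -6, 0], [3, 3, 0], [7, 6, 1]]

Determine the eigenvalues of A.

-3, 0, 1

det(zI - A) = z^3 - (tr A)z^2 + (M11 + M22 + M33)z - det A, where Mii is the 2×2 principal minor of A obtained by deleting row i and column i.
tr A = (-6) + 3 + 1 = -2; M11 = 3·1 - 0·6 = 3 - 0 = 3; M22 = (-6)·1 - 0·7 = -6 - 0 = -6; M33 = (-6)·3 - (-6)·3 = -18 - (-18) = 0; sum of minors = -3.
det A = (-6)·(3·1 - 0·6) - (-6)·(3·1 - 0·7) + 0·(3·6 - 3·7) = (-6)·3 - (-6)·3 + 0·(-3) = 0.
So p(z) = det(zI - A) = z^3 + 2z^2 - 3z.
The constant term is 0, so p(z) = z(z^2 + 2z - 3).
Factor z^2 + 2z - 3: two numbers with sum -2 and product -3 are 1 and -3, so z^2 + 2z - 3 = (z - 1)(z + 3).
Hence p(z) = z (z - 1) (z + 3), with roots -3, 0, 1.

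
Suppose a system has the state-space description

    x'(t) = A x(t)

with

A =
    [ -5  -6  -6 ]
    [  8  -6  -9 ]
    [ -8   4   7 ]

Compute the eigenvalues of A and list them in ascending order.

det(sI - A) = s^3 - (tr A)s^2 + (M11 + M22 + M33)s - det A, where Mii is the 2×2 principal minor of A obtained by deleting row i and column i.
tr A = (-5) + (-6) + 7 = -4; M11 = (-6)·7 - (-9)·4 = -42 - (-36) = -6; M22 = (-5)·7 - (-6)·(-8) = -35 - 48 = -83; M33 = (-5)·(-6) - (-6)·8 = 30 - (-48) = 78; sum of minors = -11.
det A = (-5)·((-6)·7 - (-9)·4) - (-6)·(8·7 - (-9)·(-8)) + (-6)·(8·4 - (-6)·(-8)) = (-5)·(-6) - (-6)·(-16) + (-6)·(-16) = 30.
So p(s) = det(sI - A) = s^3 + 4s^2 - 11s - 30.
Rational-root test: any integer root divides -30. Testing small divisors, s = -2 works: p(-2) = -8 + 16 + 22 + (-30) = 0, so (s + 2) is a factor.
Dividing, p(s) = (s + 2)(s^2 + 2s - 15).
Factor s^2 + 2s - 15: two numbers with sum -2 and product -15 are 3 and -5, so s^2 + 2s - 15 = (s - 3)(s + 5).
Hence p(s) = (s - 3) (s + 2) (s + 5), with roots -5, -2, 3.
At least one eigenvalue has non-negative real part, so the system is not asymptotically stable.

-5, -2, 3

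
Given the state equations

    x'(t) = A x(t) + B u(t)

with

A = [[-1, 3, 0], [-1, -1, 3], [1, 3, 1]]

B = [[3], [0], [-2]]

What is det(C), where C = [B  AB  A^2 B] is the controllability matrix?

AB = [[-3], [-9], [1]]
A^2B = [[-24], [15], [-29]]
Controllability matrix C = [B  AB  A^2B] = [[3, -3, -24], [0, -9, 15], [-2, 1, -29]]
Expanding along the first row, det(C) = 3·((-9)·(-29) - 15·1) - (-3)·(0·(-29) - 15·(-2)) + (-24)·(0·1 - (-9)·(-2)) = 3·246 - (-3)·30 + (-24)·(-18) = 1260
Since det(C) ≠ 0, rank(C) = 3 and the system is completely controllable.

1260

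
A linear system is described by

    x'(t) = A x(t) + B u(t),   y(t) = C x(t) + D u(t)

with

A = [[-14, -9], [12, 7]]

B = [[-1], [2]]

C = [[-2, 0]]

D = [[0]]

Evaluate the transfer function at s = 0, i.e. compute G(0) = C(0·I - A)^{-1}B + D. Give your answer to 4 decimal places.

G(0) = C(-A)^{-1}B + D = -C A^{-1} B + D.
det A = 10, so A^{-1} = (1/10)·adj(A) = [[7/10, 9/10], [-6/5, -7/5]]
A^{-1} B = [11/10, -8/5]^T
C A^{-1} B = -11/5
G(0) = D - C A^{-1} B = 0 - (-11/5) = 11/5 ≈ 2.2000

2.2000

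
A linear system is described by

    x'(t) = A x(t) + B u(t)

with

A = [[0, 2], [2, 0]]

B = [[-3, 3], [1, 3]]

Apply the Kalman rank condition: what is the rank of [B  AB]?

AB = [[2, 6], [-6, 6]]
Controllability matrix C = [B  AB] = [[-3, 3, 2, 6], [1, 3, -6, 6]]
Take the 2×2 submatrix of C formed by columns 1, 2: [[-3, 3], [1, 3]]. Its determinant is (-3)·3 - 3·1 = -9 - 3 = -12 ≠ 0.
So rank(C) ≥ 2; since C has 2 rows, rank(C) = 2.
rank(C) = 2 = n, so the pair (A, B) is completely controllable.

2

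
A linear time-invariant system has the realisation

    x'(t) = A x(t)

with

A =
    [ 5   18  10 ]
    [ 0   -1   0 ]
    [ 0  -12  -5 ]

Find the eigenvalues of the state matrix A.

det(sI - A) = s^3 - (tr A)s^2 + (M11 + M22 + M33)s - det A, where Mii is the 2×2 principal minor of A obtained by deleting row i and column i.
tr A = 5 + (-1) + (-5) = -1; M11 = (-1)·(-5) - 0·(-12) = 5 - 0 = 5; M22 = 5·(-5) - 10·0 = -25 - 0 = -25; M33 = 5·(-1) - 18·0 = -5 - 0 = -5; sum of minors = -25.
det A = 5·((-1)·(-5) - 0·(-12)) - 18·(0·(-5) - 0·0) + 10·(0·(-12) - (-1)·0) = 5·5 - 18·0 + 10·0 = 25.
So p(s) = det(sI - A) = s^3 + s^2 - 25s - 25.
Rational-root test: any integer root divides -25. Testing small divisors, s = -1 works: p(-1) = -1 + 1 + 25 + (-25) = 0, so (s + 1) is a factor.
Dividing, p(s) = (s + 1)(s^2 - 25).
Factor s^2 - 25: two numbers with sum 0 and product -25 are 5 and -5, so s^2 - 25 = (s - 5)(s + 5).
Hence p(s) = (s - 5) (s + 1) (s + 5), with roots -5, -1, 5.
At least one eigenvalue has non-negative real part, so the system is not asymptotically stable.

-5, -1, 5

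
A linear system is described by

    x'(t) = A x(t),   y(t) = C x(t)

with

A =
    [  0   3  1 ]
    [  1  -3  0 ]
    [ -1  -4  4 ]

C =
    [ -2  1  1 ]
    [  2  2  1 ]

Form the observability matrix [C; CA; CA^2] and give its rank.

CA = [[0, -13, 2], [1, -4, 6]]
CA^2 = [[-15, 31, 8], [-10, -9, 25]]
Observability matrix O = [C; CA; CA^2] = [[-2, 1, 1], [2, 2, 1], [0, -13, 2], [1, -4, 6], [-15, 31, 8], [-10, -9, 25]]
Take the 3×3 submatrix of O formed by rows 1, 2, 3: [[-2, 1, 1], [2, 2, 1], [0, -13, 2]]. Its determinant is (-2)·(2·2 - 1·(-13)) - 1·(2·2 - 1·0) + 1·(2·(-13) - 2·0) = (-2)·17 - 1·4 + 1·(-26) = -64 ≠ 0.
So rank(O) ≥ 3; since O has 3 columns, rank(O) = 3.
rank(O) = 3 = n, so the pair (A, C) is completely observable.

3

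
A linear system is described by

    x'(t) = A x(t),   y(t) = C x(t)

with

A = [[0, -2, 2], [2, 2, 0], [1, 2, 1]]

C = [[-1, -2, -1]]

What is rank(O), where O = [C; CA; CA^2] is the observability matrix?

3

CA = [[-5, -4, -3]]
CA^2 = [[-11, -4, -13]]
Observability matrix O = [C; CA; CA^2] = [[-1, -2, -1], [-5, -4, -3], [-11, -4, -13]]
det(O) = (-1)·((-4)·(-13) - (-3)·(-4)) - (-2)·((-5)·(-13) - (-3)·(-11)) + (-1)·((-5)·(-4) - (-4)·(-11)) = (-1)·40 - (-2)·32 + (-1)·(-24) = 48 ≠ 0, so rank(O) = 3.
rank(O) = 3 = n, so the pair (A, C) is completely observable.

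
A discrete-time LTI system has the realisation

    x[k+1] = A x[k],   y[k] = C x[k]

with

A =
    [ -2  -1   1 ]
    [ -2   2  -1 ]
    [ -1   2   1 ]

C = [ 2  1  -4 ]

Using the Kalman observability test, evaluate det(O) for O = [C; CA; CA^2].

CA = [[-2, -8, -3]]
CA^2 = [[23, -20, 3]]
Observability matrix O = [C; CA; CA^2] = [[2, 1, -4], [-2, -8, -3], [23, -20, 3]]
Expanding along the first row, det(O) = 2·((-8)·3 - (-3)·(-20)) - 1·((-2)·3 - (-3)·23) + (-4)·((-2)·(-20) - (-8)·23) = 2·(-84) - 1·63 + (-4)·224 = -1127
Since det(O) ≠ 0, rank(O) = 3 and the system is completely observable.

-1127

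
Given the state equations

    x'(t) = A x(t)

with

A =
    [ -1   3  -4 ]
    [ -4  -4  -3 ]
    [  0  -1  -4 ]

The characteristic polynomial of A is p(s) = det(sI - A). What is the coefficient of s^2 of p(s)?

9

Expand det(sI - A) for the 3×3 matrix.
p(s) = s^3 + 9s^2 + 33s + 77.
(Check: constant term = det(-A) = (-1)^3 det A = 77; coefficient of s^2 = -tr A = 9.)
The coefficient of s^2 is 9.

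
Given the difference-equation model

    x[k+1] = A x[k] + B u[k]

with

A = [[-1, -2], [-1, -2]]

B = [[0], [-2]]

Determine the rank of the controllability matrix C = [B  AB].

2

AB = [[4], [4]]
Controllability matrix C = [B  AB] = [[0, 4], [-2, 4]]
det(C) = 0·4 - 4·(-2) = 0 - (-8) = 8 ≠ 0, so rank(C) = 2.
rank(C) = 2 = n, so the pair (A, B) is completely controllable.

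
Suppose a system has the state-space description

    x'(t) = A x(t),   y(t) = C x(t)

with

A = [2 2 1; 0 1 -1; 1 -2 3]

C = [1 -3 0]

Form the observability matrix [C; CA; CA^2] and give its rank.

3

CA = [[2, -1, 4]]
CA^2 = [[8, -5, 15]]
Observability matrix O = [C; CA; CA^2] = [[1, -3, 0], [2, -1, 4], [8, -5, 15]]
det(O) = 1·((-1)·15 - 4·(-5)) - (-3)·(2·15 - 4·8) + 0·(2·(-5) - (-1)·8) = 1·5 - (-3)·(-2) + 0·(-2) = -1 ≠ 0, so rank(O) = 3.
rank(O) = 3 = n, so the pair (A, C) is completely observable.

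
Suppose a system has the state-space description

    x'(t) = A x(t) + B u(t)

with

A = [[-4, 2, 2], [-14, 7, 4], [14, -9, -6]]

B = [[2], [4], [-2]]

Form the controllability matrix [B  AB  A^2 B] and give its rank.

AB = [[-4], [-8], [4]]
A^2B = [[8], [16], [-8]]
Controllability matrix C = [B  AB  A^2B] = [[2, -4, 8], [4, -8, 16], [-2, 4, -8]]
Every column of C is a scalar multiple of column 1 = [2, 4, -2] (multipliers 1, -2, 4), so the columns span a one-dimensional space.
C ≠ 0, hence rank(C) = 1.
rank(C) = 1 < n = 3, so the pair (A, B) is not completely controllable.

1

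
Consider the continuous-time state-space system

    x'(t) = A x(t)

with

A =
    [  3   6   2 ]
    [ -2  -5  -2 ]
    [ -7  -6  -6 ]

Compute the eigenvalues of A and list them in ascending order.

det(sI - A) = s^3 - (tr A)s^2 + (M11 + M22 + M33)s - det A, where Mii is the 2×2 principal minor of A obtained by deleting row i and column i.
tr A = 3 + (-5) + (-6) = -8; M11 = (-5)·(-6) - (-2)·(-6) = 30 - 12 = 18; M22 = 3·(-6) - 2·(-7) = -18 - (-14) = -4; M33 = 3·(-5) - 6·(-2) = -15 - (-12) = -3; sum of minors = 11.
det A = 3·((-5)·(-6) - (-2)·(-6)) - 6·((-2)·(-6) - (-2)·(-7)) + 2·((-2)·(-6) - (-5)·(-7)) = 3·18 - 6·(-2) + 2·(-23) = 20.
So p(s) = det(sI - A) = s^3 + 8s^2 + 11s - 20.
Rational-root test: any integer root divides -20. Testing small divisors, s = 1 works: p(1) = 1 + 8 + 11 + (-20) = 0, so (s - 1) is a factor.
Dividing, p(s) = (s - 1)(s^2 + 9s + 20).
Factor s^2 + 9s + 20: two numbers with sum -9 and product 20 are -4 and -5, so s^2 + 9s + 20 = (s + 4)(s + 5).
Hence p(s) = (s - 1) (s + 4) (s + 5), with roots -5, -4, 1.
At least one eigenvalue has non-negative real part, so the system is not asymptotically stable.

-5, -4, 1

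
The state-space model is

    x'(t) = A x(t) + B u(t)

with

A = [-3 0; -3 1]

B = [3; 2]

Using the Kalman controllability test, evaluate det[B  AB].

AB = [[-9], [-7]]
Controllability matrix C = [B  AB] = [[3, -9], [2, -7]]
det(C) = 3·(-7) - (-9)·2 = -21 - (-18) = -3
Since det(C) ≠ 0, rank(C) = 2 and the system is completely controllable.

-3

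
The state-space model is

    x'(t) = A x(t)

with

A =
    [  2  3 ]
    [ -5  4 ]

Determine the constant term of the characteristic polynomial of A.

23

For a 2×2 matrix, det(sI - A) = s^2 - (tr A)s + det A.
tr A = 6, det A = 23.
So p(s) = s^2 - 6s + 23.
The constant term is 23.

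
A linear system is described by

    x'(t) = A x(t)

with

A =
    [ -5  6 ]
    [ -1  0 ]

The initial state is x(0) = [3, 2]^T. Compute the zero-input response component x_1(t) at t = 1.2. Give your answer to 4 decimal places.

det(sI - A) = s^2 - (tr A)s + det A, with tr A = (-5) + 0 = -5 and det A = (-5)·0 - 6·(-1) = 0 - (-6) = 6.
So p(s) = det(sI - A) = s^2 + 5s + 6.
Factor s^2 + 5s + 6: two numbers with sum -5 and product 6 are -2 and -3, so s^2 + 5s + 6 = (s + 2)(s + 3).
Hence p(s) = (s + 2) (s + 3), with roots -3, -2.
The eigenvalues -3, -2 are distinct and real, so A is diagonalisable and x(t) = e^{At} x(0) = V diag(e^{λ_i t}) V^{-1} x(0), where the columns of V are the eigenvectors.
λ = -3: A - (-3)I = [[-2, 6], [-1, 3]]. Row 1 gives (-2)·v1 + 6·v2 = 0, so take v_1 = [3, 1]^T.
λ = -2: A - (-2)I = [[-3, 6], [-1, 2]]. Row 1 gives (-3)·v1 + 6·v2 = 0, so take v_2 = [2, 1]^T.
V = [v_1 v_2] = [[3, 2], [1, 1]] has det V = 1, so V^{-1} = adj(V)/det V = [[1, -2], [-1, 3]].
Modal coordinates z(0) = V^{-1} x(0): 1·3 + (-2)·2 = -1; (-1)·3 + 3·2 = 3; so z(0) = [-1, 3]^T.
x_1(t) = Σ_i (v_i)_1 · z_i(0) · e^{λ_i t} (row 1 of V times the modal terms).
x_1(1.2) = 3·(-1)·e^{-3·1.2} + 2·3·e^{-2·1.2} = (-3)·0.027324 + 6·0.090718 = 0.4623.

0.4623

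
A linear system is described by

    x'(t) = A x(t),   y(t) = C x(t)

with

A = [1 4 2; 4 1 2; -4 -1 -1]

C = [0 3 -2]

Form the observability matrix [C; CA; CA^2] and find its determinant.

CA = [[20, 5, 8]]
CA^2 = [[8, 77, 42]]
Observability matrix O = [C; CA; CA^2] = [[0, 3, -2], [20, 5, 8], [8, 77, 42]]
Expanding along the first row, det(O) = 0·(5·42 - 8·77) - 3·(20·42 - 8·8) + (-2)·(20·77 - 5·8) = 0·(-406) - 3·776 + (-2)·1500 = -5328
Since det(O) ≠ 0, rank(O) = 3 and the system is completely observable.

-5328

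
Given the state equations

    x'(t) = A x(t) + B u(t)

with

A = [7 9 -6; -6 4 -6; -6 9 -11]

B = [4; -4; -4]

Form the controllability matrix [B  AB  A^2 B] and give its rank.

AB = [[16], [-16], [-16]]
A^2B = [[64], [-64], [-64]]
Controllability matrix C = [B  AB  A^2B] = [[4, 16, 64], [-4, -16, -64], [-4, -16, -64]]
Every column of C is a scalar multiple of column 1 = [4, -4, -4] (multipliers 1, 4, 16), so the columns span a one-dimensional space.
C ≠ 0, hence rank(C) = 1.
rank(C) = 1 < n = 3, so the pair (A, B) is not completely controllable.

1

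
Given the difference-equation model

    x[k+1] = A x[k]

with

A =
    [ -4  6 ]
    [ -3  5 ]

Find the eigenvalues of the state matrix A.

det(zI - A) = z^2 - (tr A)z + det A, with tr A = (-4) + 5 = 1 and det A = (-4)·5 - 6·(-3) = -20 - (-18) = -2.
So p(z) = det(zI - A) = z^2 - z - 2.
Factor z^2 - z - 2: two numbers with sum 1 and product -2 are 2 and -1, so z^2 - z - 2 = (z - 2)(z + 1).
Hence p(z) = (z - 2) (z + 1), with roots -1, 2.

-1, 2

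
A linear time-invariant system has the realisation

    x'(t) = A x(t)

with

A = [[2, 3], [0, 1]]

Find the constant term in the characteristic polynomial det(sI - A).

2

For a 2×2 matrix, det(sI - A) = s^2 - (tr A)s + det A.
tr A = 3, det A = 2.
So p(s) = s^2 - 3s + 2.
The constant term is 2.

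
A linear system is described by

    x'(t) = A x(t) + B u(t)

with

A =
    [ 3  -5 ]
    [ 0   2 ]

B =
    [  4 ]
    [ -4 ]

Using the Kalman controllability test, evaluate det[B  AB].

96

AB = [[32], [-8]]
Controllability matrix C = [B  AB] = [[4, 32], [-4, -8]]
det(C) = 4·(-8) - 32·(-4) = -32 - (-128) = 96
Since det(C) ≠ 0, rank(C) = 2 and the system is completely controllable.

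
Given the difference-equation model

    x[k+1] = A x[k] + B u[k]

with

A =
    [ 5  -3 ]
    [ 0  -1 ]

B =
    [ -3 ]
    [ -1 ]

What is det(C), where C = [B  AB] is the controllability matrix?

AB = [[-12], [1]]
Controllability matrix C = [B  AB] = [[-3, -12], [-1, 1]]
det(C) = (-3)·1 - (-12)·(-1) = -3 - 12 = -15
Since det(C) ≠ 0, rank(C) = 2 and the system is completely controllable.

-15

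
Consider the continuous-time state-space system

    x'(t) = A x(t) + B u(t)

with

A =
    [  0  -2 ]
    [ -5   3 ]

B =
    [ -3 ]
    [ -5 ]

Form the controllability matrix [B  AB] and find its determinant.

AB = [[10], [0]]
Controllability matrix C = [B  AB] = [[-3, 10], [-5, 0]]
det(C) = (-3)·0 - 10·(-5) = 0 - (-50) = 50
Since det(C) ≠ 0, rank(C) = 2 and the system is completely controllable.

50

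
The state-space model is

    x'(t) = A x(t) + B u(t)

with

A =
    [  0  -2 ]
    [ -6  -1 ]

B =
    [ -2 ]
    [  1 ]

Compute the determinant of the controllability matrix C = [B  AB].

AB = [[-2], [11]]
Controllability matrix C = [B  AB] = [[-2, -2], [1, 11]]
det(C) = (-2)·11 - (-2)·1 = -22 - (-2) = -20
Since det(C) ≠ 0, rank(C) = 2 and the system is completely controllable.

-20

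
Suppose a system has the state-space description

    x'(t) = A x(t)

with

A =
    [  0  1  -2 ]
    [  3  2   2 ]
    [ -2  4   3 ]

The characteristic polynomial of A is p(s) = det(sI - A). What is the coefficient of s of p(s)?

-9

Expand det(sI - A) for the 3×3 matrix.
p(s) = s^3 - 5s^2 - 9s + 45.
(Check: constant term = det(-A) = (-1)^3 det A = 45; coefficient of s^2 = -tr A = -5.)
The coefficient of s is -9.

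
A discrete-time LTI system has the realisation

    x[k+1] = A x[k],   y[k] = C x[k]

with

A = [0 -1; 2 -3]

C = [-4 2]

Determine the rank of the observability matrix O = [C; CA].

1

CA = [[4, -2]]
Observability matrix O = [C; CA] = [[-4, 2], [4, -2]]
Every row of O is a scalar multiple of row 1 = [-4, 2] (multipliers 1, -1), so the rows span a one-dimensional space.
O ≠ 0, hence rank(O) = 1.
rank(O) = 1 < n = 2, so the pair (A, C) is not completely observable.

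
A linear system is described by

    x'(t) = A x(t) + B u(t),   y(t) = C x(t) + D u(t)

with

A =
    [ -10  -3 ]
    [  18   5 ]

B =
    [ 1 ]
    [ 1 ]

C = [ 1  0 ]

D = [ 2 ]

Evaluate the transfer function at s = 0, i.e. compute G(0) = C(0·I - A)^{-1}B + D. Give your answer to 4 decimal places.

G(0) = C(-A)^{-1}B + D = -C A^{-1} B + D.
det A = 4, so A^{-1} = (1/4)·adj(A) = [[5/4, 3/4], [-9/2, -5/2]]
A^{-1} B = [2, -7]^T
C A^{-1} B = 2
G(0) = D - C A^{-1} B = 2 - (2) = 0

0.0000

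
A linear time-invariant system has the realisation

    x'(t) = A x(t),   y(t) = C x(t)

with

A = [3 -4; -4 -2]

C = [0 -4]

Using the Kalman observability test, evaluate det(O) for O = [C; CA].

CA = [[16, 8]]
Observability matrix O = [C; CA] = [[0, -4], [16, 8]]
det(O) = 0·8 - (-4)·16 = 0 - (-64) = 64
Since det(O) ≠ 0, rank(O) = 2 and the system is completely observable.

64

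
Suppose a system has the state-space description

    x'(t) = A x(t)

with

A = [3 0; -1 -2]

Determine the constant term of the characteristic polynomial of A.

-6

For a 2×2 matrix, det(sI - A) = s^2 - (tr A)s + det A.
tr A = 1, det A = -6.
So p(s) = s^2 - s - 6.
The constant term is -6.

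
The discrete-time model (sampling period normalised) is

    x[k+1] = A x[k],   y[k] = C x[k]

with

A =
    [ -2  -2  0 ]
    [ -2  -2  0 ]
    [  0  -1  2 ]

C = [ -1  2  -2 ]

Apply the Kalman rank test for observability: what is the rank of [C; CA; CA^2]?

CA = [[-2, 0, -4]]
CA^2 = [[4, 8, -8]]
Observability matrix O = [C; CA; CA^2] = [[-1, 2, -2], [-2, 0, -4], [4, 8, -8]]
det(O) = (-1)·(0·(-8) - (-4)·8) - 2·((-2)·(-8) - (-4)·4) + (-2)·((-2)·8 - 0·4) = (-1)·32 - 2·32 + (-2)·(-16) = -64 ≠ 0, so rank(O) = 3.
rank(O) = 3 = n, so the pair (A, C) is completely observable.

3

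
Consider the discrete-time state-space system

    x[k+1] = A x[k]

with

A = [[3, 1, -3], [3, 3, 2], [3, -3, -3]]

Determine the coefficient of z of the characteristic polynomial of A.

Expand det(zI - A) for the 3×3 matrix.
p(z) = z^3 - 3z^2 + 3z - 60.
(Check: constant term = det(-A) = (-1)^3 det A = -60; coefficient of z^2 = -tr A = -3.)
The coefficient of z is 3.

3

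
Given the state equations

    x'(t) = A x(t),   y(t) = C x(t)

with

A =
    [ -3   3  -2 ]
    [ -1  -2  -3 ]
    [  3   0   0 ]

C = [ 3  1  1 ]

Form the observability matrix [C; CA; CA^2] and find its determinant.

CA = [[-7, 7, -9]]
CA^2 = [[-13, -35, -7]]
Observability matrix O = [C; CA; CA^2] = [[3, 1, 1], [-7, 7, -9], [-13, -35, -7]]
Expanding along the first row, det(O) = 3·(7·(-7) - (-9)·(-35)) - 1·((-7)·(-7) - (-9)·(-13)) + 1·((-7)·(-35) - 7·(-13)) = 3·(-364) - 1·(-68) + 1·336 = -688
Since det(O) ≠ 0, rank(O) = 3 and the system is completely observable.

-688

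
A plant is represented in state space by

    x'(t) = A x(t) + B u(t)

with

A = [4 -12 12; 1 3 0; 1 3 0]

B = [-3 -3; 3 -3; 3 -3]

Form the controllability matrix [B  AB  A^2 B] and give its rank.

2

AB = [[-12, -12], [6, -12], [6, -12]]
A^2B = [[-48, -48], [6, -48], [6, -48]]
Controllability matrix C = [B  AB  A^2B] = [[-3, -3, -12, -12, -48, -48], [3, -3, 6, -12, 6, -48], [3, -3, 6, -12, 6, -48]]
The rows r1, r2, r3 of C are linearly dependent: -r2 + r3 = 0 (check each entry), so rank(C) ≤ 2.
The 2×2 minor from rows 1, 2, columns 1, 2 is (-3)·(-3) - (-3)·3 = 9 - (-9) = 18 ≠ 0, so rank(C) = 2.
rank(C) = 2 < n = 3, so the pair (A, B) is not completely controllable.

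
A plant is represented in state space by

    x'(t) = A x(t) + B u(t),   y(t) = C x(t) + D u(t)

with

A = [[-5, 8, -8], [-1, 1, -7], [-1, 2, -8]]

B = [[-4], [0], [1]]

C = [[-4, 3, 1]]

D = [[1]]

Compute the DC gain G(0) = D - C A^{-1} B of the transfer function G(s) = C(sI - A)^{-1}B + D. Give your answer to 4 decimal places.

G(0) = C(-A)^{-1}B + D = -C A^{-1} B + D.
det A = -30, so A^{-1} = (1/-30)·adj(A) = [[-1/5, -8/5, 8/5], [1/30, -16/15, 9/10], [1/30, -1/15, -1/10]]
A^{-1} B = [12/5, 23/30, -7/30]^T
C A^{-1} B = -113/15
G(0) = D - C A^{-1} B = 1 - (-113/15) = 128/15 ≈ 8.5333

8.5333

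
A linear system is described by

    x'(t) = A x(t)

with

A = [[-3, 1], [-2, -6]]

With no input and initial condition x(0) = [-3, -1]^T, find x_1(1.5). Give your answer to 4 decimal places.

-0.0151

det(sI - A) = s^2 - (tr A)s + det A, with tr A = (-3) + (-6) = -9 and det A = (-3)·(-6) - 1·(-2) = 18 - (-2) = 20.
So p(s) = det(sI - A) = s^2 + 9s + 20.
Factor s^2 + 9s + 20: two numbers with sum -9 and product 20 are -4 and -5, so s^2 + 9s + 20 = (s + 4)(s + 5).
Hence p(s) = (s + 4) (s + 5), with roots -5, -4.
The eigenvalues -5, -4 are distinct and real, so A is diagonalisable and x(t) = e^{At} x(0) = V diag(e^{λ_i t}) V^{-1} x(0), where the columns of V are the eigenvectors.
λ = -5: A - (-5)I = [[2, 1], [-2, -1]]. Row 1 gives 2·v1 + 1·v2 = 0, so take v_1 = [-1, 2]^T.
λ = -4: A - (-4)I = [[1, 1], [-2, -2]]. Row 1 gives 1·v1 + 1·v2 = 0, so take v_2 = [1, -1]^T.
V = [v_1 v_2] = [[-1, 1], [2, -1]] has det V = -1, so V^{-1} = adj(V)/det V = [[1, 1], [2, 1]].
Modal coordinates z(0) = V^{-1} x(0): 1·(-3) + 1·(-1) = -4; 2·(-3) + 1·(-1) = -7; so z(0) = [-4, -7]^T.
x_1(t) = Σ_i (v_i)_1 · z_i(0) · e^{λ_i t} (row 1 of V times the modal terms).
x_1(1.5) = (-1)·(-4)·e^{-5·1.5} + 1·(-7)·e^{-4·1.5} = 4·0.000553 + (-7)·0.002479 = -0.0151.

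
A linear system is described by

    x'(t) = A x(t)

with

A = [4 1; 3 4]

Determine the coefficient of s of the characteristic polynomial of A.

-8

For a 2×2 matrix, det(sI - A) = s^2 - (tr A)s + det A.
tr A = 8, det A = 13.
So p(s) = s^2 - 8s + 13.
The coefficient of s is -8.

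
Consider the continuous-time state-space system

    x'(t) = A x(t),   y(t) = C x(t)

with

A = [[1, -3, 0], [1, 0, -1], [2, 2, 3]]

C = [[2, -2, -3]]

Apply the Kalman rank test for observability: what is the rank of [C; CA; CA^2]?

3

CA = [[-6, -12, -7]]
CA^2 = [[-32, 4, -9]]
Observability matrix O = [C; CA; CA^2] = [[2, -2, -3], [-6, -12, -7], [-32, 4, -9]]
det(O) = 2·((-12)·(-9) - (-7)·4) - (-2)·((-6)·(-9) - (-7)·(-32)) + (-3)·((-6)·4 - (-12)·(-32)) = 2·136 - (-2)·(-170) + (-3)·(-408) = 1156 ≠ 0, so rank(O) = 3.
rank(O) = 3 = n, so the pair (A, C) is completely observable.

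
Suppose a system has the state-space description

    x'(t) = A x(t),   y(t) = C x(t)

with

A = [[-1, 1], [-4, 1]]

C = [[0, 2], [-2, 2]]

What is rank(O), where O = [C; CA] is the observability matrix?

CA = [[-8, 2], [-6, 0]]
Observability matrix O = [C; CA] = [[0, 2], [-2, 2], [-8, 2], [-6, 0]]
Take the 2×2 submatrix of O formed by rows 1, 2: [[0, 2], [-2, 2]]. Its determinant is 0·2 - 2·(-2) = 0 - (-4) = 4 ≠ 0.
So rank(O) ≥ 2; since O has 2 columns, rank(O) = 2.
rank(O) = 2 = n, so the pair (A, C) is completely observable.

2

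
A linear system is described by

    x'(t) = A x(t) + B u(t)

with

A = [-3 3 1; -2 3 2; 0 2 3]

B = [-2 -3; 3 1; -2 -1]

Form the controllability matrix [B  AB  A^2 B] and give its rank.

AB = [[13, 11], [9, 7], [0, -1]]
A^2B = [[-12, -13], [1, -3], [18, 11]]
Controllability matrix C = [B  AB  A^2B] = [[-2, -3, 13, 11, -12, -13], [3, 1, 9, 7, 1, -3], [-2, -1, 0, -1, 18, 11]]
Take the 3×3 submatrix of C formed by columns 1, 2, 3: [[-2, -3, 13], [3, 1, 9], [-2, -1, 0]]. Its determinant is (-2)·(1·0 - 9·(-1)) - (-3)·(3·0 - 9·(-2)) + 13·(3·(-1) - 1·(-2)) = (-2)·9 - (-3)·18 + 13·(-1) = 23 ≠ 0.
So rank(C) ≥ 3; since C has 3 rows, rank(C) = 3.
rank(C) = 3 = n, so the pair (A, B) is completely controllable.

3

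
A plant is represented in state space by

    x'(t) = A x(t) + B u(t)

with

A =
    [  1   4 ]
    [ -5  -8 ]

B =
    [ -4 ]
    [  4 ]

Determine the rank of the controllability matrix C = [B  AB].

AB = [[12], [-12]]
Controllability matrix C = [B  AB] = [[-4, 12], [4, -12]]
Every column of C is a scalar multiple of column 1 = [-4, 4] (multipliers 1, -3), so the columns span a one-dimensional space.
C ≠ 0, hence rank(C) = 1.
rank(C) = 1 < n = 2, so the pair (A, B) is not completely controllable.

1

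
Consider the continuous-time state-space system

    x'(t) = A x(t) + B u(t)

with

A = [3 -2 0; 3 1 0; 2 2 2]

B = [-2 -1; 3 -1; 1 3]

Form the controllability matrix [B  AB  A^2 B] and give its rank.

3

AB = [[-12, -1], [-3, -4], [4, 2]]
A^2B = [[-30, 5], [-39, -7], [-22, -6]]
Controllability matrix C = [B  AB  A^2B] = [[-2, -1, -12, -1, -30, 5], [3, -1, -3, -4, -39, -7], [1, 3, 4, 2, -22, -6]]
Take the 3×3 submatrix of C formed by columns 1, 2, 3: [[-2, -1, -12], [3, -1, -3], [1, 3, 4]]. Its determinant is (-2)·((-1)·4 - (-3)·3) - (-1)·(3·4 - (-3)·1) + (-12)·(3·3 - (-1)·1) = (-2)·5 - (-1)·15 + (-12)·10 = -115 ≠ 0.
So rank(C) ≥ 3; since C has 3 rows, rank(C) = 3.
rank(C) = 3 = n, so the pair (A, B) is completely controllable.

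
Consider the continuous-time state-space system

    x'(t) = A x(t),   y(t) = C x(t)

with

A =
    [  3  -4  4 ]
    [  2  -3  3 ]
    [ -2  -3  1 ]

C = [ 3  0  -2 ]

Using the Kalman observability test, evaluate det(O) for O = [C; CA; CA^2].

2708

CA = [[13, -6, 10]]
CA^2 = [[7, -64, 44]]
Observability matrix O = [C; CA; CA^2] = [[3, 0, -2], [13, -6, 10], [7, -64, 44]]
Expanding along the first row, det(O) = 3·((-6)·44 - 10·(-64)) - 0·(13·44 - 10·7) + (-2)·(13·(-64) - (-6)·7) = 3·376 - 0·502 + (-2)·(-790) = 2708
Since det(O) ≠ 0, rank(O) = 3 and the system is completely observable.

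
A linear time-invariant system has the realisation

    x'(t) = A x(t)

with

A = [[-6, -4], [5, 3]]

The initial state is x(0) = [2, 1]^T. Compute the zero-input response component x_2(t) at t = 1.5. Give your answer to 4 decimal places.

det(sI - A) = s^2 - (tr A)s + det A, with tr A = (-6) + 3 = -3 and det A = (-6)·3 - (-4)·5 = -18 - (-20) = 2.
So p(s) = det(sI - A) = s^2 + 3s + 2.
Factor s^2 + 3s + 2: two numbers with sum -3 and product 2 are -1 and -2, so s^2 + 3s + 2 = (s + 1)(s + 2).
Hence p(s) = (s + 1) (s + 2), with roots -2, -1.
The eigenvalues -2, -1 are distinct and real, so A is diagonalisable and x(t) = e^{At} x(0) = V diag(e^{λ_i t}) V^{-1} x(0), where the columns of V are the eigenvectors.
λ = -2: A - (-2)I = [[-4, -4], [5, 5]]. Row 1 gives (-4)·v1 + (-4)·v2 = 0, so take v_1 = [-1, 1]^T.
λ = -1: A - (-1)I = [[-5, -4], [5, 4]]. Row 1 gives (-5)·v1 + (-4)·v2 = 0, so take v_2 = [-4, 5]^T.
V = [v_1 v_2] = [[-1, -4], [1, 5]] has det V = -1, so V^{-1} = adj(V)/det V = [[-5, -4], [1, 1]].
Modal coordinates z(0) = V^{-1} x(0): (-5)·2 + (-4)·1 = -14; 1·2 + 1·1 = 3; so z(0) = [-14, 3]^T.
x_2(t) = Σ_i (v_i)_2 · z_i(0) · e^{λ_i t} (row 2 of V times the modal terms).
x_2(1.5) = 1·(-14)·e^{-2·1.5} + 5·3·e^{-1·1.5} = (-14)·0.049787 + 15·0.223130 = 2.6499.

2.6499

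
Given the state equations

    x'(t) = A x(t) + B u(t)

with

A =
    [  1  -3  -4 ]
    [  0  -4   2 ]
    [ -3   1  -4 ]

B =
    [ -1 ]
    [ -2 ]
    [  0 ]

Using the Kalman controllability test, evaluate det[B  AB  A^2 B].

-6

AB = [[5], [8], [1]]
A^2B = [[-23], [-30], [-11]]
Controllability matrix C = [B  AB  A^2B] = [[-1, 5, -23], [-2, 8, -30], [0, 1, -11]]
Expanding along the first row, det(C) = (-1)·(8·(-11) - (-30)·1) - 5·((-2)·(-11) - (-30)·0) + (-23)·((-2)·1 - 8·0) = (-1)·(-58) - 5·22 + (-23)·(-2) = -6
Since det(C) ≠ 0, rank(C) = 3 and the system is completely controllable.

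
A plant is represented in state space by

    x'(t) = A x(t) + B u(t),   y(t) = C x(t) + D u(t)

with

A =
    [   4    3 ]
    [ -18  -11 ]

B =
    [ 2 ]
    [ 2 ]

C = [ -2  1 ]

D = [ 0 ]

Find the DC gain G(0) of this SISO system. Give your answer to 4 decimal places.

-10.0000

G(0) = C(-A)^{-1}B + D = -C A^{-1} B + D.
det A = 10, so A^{-1} = (1/10)·adj(A) = [[-11/10, -3/10], [9/5, 2/5]]
A^{-1} B = [-14/5, 22/5]^T
C A^{-1} B = 10
G(0) = D - C A^{-1} B = 0 - (10) = -10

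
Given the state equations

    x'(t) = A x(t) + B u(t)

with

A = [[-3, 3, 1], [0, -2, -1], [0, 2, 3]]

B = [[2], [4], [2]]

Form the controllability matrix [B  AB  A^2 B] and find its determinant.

AB = [[8], [-10], [14]]
A^2B = [[-40], [6], [22]]
Controllability matrix C = [B  AB  A^2B] = [[2, 8, -40], [4, -10, 6], [2, 14, 22]]
Expanding along the first row, det(C) = 2·((-10)·22 - 6·14) - 8·(4·22 - 6·2) + (-40)·(4·14 - (-10)·2) = 2·(-304) - 8·76 + (-40)·76 = -4256
Since det(C) ≠ 0, rank(C) = 3 and the system is completely controllable.

-4256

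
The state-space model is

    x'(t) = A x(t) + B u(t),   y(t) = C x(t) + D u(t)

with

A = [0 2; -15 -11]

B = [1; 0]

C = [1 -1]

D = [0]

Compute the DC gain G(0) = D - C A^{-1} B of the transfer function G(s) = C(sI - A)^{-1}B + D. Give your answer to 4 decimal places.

0.8667

G(0) = C(-A)^{-1}B + D = -C A^{-1} B + D.
det A = 30, so A^{-1} = (1/30)·adj(A) = [[-11/30, -1/15], [1/2, 0]]
A^{-1} B = [-11/30, 1/2]^T
C A^{-1} B = -13/15
G(0) = D - C A^{-1} B = 0 - (-13/15) = 13/15 ≈ 0.8667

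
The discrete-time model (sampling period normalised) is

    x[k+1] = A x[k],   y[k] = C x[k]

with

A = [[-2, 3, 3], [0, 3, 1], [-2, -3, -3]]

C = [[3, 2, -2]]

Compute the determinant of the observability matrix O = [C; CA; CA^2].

-4974

CA = [[-2, 21, 17]]
CA^2 = [[-30, 6, -36]]
Observability matrix O = [C; CA; CA^2] = [[3, 2, -2], [-2, 21, 17], [-30, 6, -36]]
Expanding along the first row, det(O) = 3·(21·(-36) - 17·6) - 2·((-2)·(-36) - 17·(-30)) + (-2)·((-2)·6 - 21·(-30)) = 3·(-858) - 2·582 + (-2)·618 = -4974
Since det(O) ≠ 0, rank(O) = 3 and the system is completely observable.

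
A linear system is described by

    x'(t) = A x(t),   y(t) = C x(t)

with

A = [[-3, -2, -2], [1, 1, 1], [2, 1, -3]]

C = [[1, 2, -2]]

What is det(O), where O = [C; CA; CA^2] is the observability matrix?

CA = [[-5, -2, 6]]
CA^2 = [[25, 14, -10]]
Observability matrix O = [C; CA; CA^2] = [[1, 2, -2], [-5, -2, 6], [25, 14, -10]]
Expanding along the first row, det(O) = 1·((-2)·(-10) - 6·14) - 2·((-5)·(-10) - 6·25) + (-2)·((-5)·14 - (-2)·25) = 1·(-64) - 2·(-100) + (-2)·(-20) = 176
Since det(O) ≠ 0, rank(O) = 3 and the system is completely observable.

176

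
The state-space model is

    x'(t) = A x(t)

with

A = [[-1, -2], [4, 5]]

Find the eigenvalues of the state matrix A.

det(sI - A) = s^2 - (tr A)s + det A, with tr A = (-1) + 5 = 4 and det A = (-1)·5 - (-2)·4 = -5 - (-8) = 3.
So p(s) = det(sI - A) = s^2 - 4s + 3.
Factor s^2 - 4s + 3: two numbers with sum 4 and product 3 are 3 and 1, so s^2 - 4s + 3 = (s - 3)(s - 1).
Hence p(s) = (s - 3) (s - 1), with roots 1, 3.
At least one eigenvalue has non-negative real part, so the system is not asymptotically stable.

1, 3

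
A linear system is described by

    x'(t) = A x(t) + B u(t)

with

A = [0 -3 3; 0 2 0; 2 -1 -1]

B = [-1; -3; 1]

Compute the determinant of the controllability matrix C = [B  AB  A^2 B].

AB = [[12], [-6], [0]]
A^2B = [[18], [-12], [30]]
Controllability matrix C = [B  AB  A^2B] = [[-1, 12, 18], [-3, -6, -12], [1, 0, 30]]
Expanding along the first row, det(C) = (-1)·((-6)·30 - (-12)·0) - 12·((-3)·30 - (-12)·1) + 18·((-3)·0 - (-6)·1) = (-1)·(-180) - 12·(-78) + 18·6 = 1224
Since det(C) ≠ 0, rank(C) = 3 and the system is completely controllable.

1224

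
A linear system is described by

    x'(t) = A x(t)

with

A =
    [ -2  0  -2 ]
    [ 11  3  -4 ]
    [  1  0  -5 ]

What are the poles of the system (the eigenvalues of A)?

det(sI - A) = s^3 - (tr A)s^2 + (M11 + M22 + M33)s - det A, where Mii is the 2×2 principal minor of A obtained by deleting row i and column i.
tr A = (-2) + 3 + (-5) = -4; M11 = 3·(-5) - (-4)·0 = -15 - 0 = -15; M22 = (-2)·(-5) - (-2)·1 = 10 - (-2) = 12; M33 = (-2)·3 - 0·11 = -6 - 0 = -6; sum of minors = -9.
det A = (-2)·(3·(-5) - (-4)·0) - 0·(11·(-5) - (-4)·1) + (-2)·(11·0 - 3·1) = (-2)·(-15) - 0·(-51) + (-2)·(-3) = 36.
So p(s) = det(sI - A) = s^3 + 4s^2 - 9s - 36.
Rational-root test: any integer root divides -36. Testing small divisors, s = -3 works: p(-3) = -27 + 36 + 27 + (-36) = 0, so (s + 3) is a factor.
Dividing, p(s) = (s + 3)(s^2 + s - 12).
Factor s^2 + s - 12: two numbers with sum -1 and product -12 are 3 and -4, so s^2 + s - 12 = (s - 3)(s + 4).
Hence p(s) = (s - 3) (s + 3) (s + 4), with roots -4, -3, 3.
At least one eigenvalue has non-negative real part, so the system is not asymptotically stable.

-4, -3, 3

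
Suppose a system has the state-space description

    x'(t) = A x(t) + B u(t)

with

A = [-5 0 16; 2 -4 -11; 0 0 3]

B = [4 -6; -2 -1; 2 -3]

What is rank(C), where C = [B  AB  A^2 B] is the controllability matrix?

AB = [[12, -18], [-6, 25], [6, -9]]
A^2B = [[36, -54], [-18, -37], [18, -27]]
Controllability matrix C = [B  AB  A^2B] = [[4, -6, 12, -18, 36, -54], [-2, -1, -6, 25, -18, -37], [2, -3, 6, -9, 18, -27]]
The rows r1, r2, r3 of C are linearly dependent: -r1 + 2·r3 = 0 (check each entry), so rank(C) ≤ 2.
The 2×2 minor from rows 1, 2, columns 1, 2 is 4·(-1) - (-6)·(-2) = -4 - 12 = -16 ≠ 0, so rank(C) = 2.
rank(C) = 2 < n = 3, so the pair (A, B) is not completely controllable.

2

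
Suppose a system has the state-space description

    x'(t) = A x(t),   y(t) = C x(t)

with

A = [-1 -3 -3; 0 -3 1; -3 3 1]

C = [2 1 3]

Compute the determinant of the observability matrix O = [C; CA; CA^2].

-476

CA = [[-11, 0, -2]]
CA^2 = [[17, 27, 31]]
Observability matrix O = [C; CA; CA^2] = [[2, 1, 3], [-11, 0, -2], [17, 27, 31]]
Expanding along the first row, det(O) = 2·(0·31 - (-2)·27) - 1·((-11)·31 - (-2)·17) + 3·((-11)·27 - 0·17) = 2·54 - 1·(-307) + 3·(-297) = -476
Since det(O) ≠ 0, rank(O) = 3 and the system is completely observable.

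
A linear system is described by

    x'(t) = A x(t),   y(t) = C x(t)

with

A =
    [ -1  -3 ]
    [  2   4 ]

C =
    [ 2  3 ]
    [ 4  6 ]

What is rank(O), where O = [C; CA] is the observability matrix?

1

CA = [[4, 6], [8, 12]]
Observability matrix O = [C; CA] = [[2, 3], [4, 6], [4, 6], [8, 12]]
Every row of O is a scalar multiple of row 1 = [2, 3] (multipliers 1, 2, 2, 4), so the rows span a one-dimensional space.
O ≠ 0, hence rank(O) = 1.
rank(O) = 1 < n = 2, so the pair (A, C) is not completely observable.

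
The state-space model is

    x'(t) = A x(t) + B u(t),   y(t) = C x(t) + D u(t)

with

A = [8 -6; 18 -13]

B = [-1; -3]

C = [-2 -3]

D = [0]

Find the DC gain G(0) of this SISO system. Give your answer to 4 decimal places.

G(0) = C(-A)^{-1}B + D = -C A^{-1} B + D.
det A = 4, so A^{-1} = (1/4)·adj(A) = [[-13/4, 3/2], [-9/2, 2]]
A^{-1} B = [-5/4, -3/2]^T
C A^{-1} B = 7
G(0) = D - C A^{-1} B = 0 - (7) = -7

-7.0000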